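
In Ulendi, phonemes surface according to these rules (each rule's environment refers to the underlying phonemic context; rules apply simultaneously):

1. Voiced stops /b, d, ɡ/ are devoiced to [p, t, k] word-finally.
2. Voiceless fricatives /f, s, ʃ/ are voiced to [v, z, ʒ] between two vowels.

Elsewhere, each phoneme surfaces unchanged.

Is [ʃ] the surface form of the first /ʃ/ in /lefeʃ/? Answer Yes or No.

/ʃ/ — word-final; rule 2 does not apply here → [ʃ].
The actual realization is [ʃ], which matches [ʃ].

Yes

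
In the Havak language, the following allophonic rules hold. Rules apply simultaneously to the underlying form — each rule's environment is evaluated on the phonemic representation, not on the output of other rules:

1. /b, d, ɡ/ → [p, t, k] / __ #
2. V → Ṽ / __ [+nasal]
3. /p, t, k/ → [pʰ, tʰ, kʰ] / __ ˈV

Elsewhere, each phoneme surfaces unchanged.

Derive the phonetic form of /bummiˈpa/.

/b/ (word-initial): rule 1 targets it, but not word-finally → unchanged [b].
/u/ — between /b/ and /m/, before a nasal consonant — surfaces as [ũ] (rule 2).
/m/ (between /u/ and /m/): no rule targets it → [m].
/m/ — not in any rule's target class → [m].
/i/ (between /m/ and /p/) is in the target of rule 2 but the environment (before a nasal consonant) is not met → [i].
/p/ (between /i/ and /a/): immediately before a stressed vowel, so rule 3 applies → [pʰ].
/a/ — word-final; rule 2 does not apply here → [a].

[bũmmiˈpʰa]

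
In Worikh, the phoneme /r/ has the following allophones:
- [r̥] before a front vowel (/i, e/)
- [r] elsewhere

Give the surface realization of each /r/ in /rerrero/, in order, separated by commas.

Occurrence 1 (position 1): before a front vowel (/i, e/) → [r̥].
Occurrence 2 (position 3): no conditioning environment matches → elsewhere allophone [r].
Occurrence 3 (position 4): before a front vowel (/i, e/) → [r̥].
Occurrence 4 (position 6): no conditioning environment matches → elsewhere allophone [r].

[r̥], [r], [r̥], [r]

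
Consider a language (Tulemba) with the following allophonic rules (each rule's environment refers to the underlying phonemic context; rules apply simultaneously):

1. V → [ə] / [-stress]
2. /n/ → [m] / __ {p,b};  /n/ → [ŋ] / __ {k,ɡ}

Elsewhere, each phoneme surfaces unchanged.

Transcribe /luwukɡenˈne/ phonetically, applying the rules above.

/l/ (word-initial): no rule targets it → [l].
/u/ meets the environment for rule 1 (in an unstressed syllable) → [ə].
/w/ (between /u/ and /u/) is unaffected → [w].
Rule 1 applies to /u/ (between /w/ and /k/: in an unstressed syllable) → [ə].
/k/ (between /u/ and /ɡ/) is unaffected → [k].
/ɡ/ (between /k/ and /e/) is unaffected → [ɡ].
/e/ meets the environment for rule 1 (in an unstressed syllable) → [ə].
/n/ — between /e/ and /n/; rule 2 does not apply here → [n].
/n/ — between /n/ and /e/; rule 2 does not apply here → [n].
/e/ (word-final): rule 1 targets it, but not in an unstressed syllable → unchanged [e].

[ləwəkɡənˈne]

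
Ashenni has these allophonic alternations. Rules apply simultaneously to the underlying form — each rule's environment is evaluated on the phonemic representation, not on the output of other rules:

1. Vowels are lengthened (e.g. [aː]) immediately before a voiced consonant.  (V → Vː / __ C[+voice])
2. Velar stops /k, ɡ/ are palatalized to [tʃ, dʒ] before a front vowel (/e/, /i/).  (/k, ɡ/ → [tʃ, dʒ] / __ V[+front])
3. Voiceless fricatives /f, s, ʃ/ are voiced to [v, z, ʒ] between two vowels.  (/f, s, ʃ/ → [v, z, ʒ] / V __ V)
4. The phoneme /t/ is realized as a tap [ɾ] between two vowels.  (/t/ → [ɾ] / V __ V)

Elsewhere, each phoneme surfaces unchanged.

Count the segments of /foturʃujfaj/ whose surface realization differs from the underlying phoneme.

Segments that undergo a rule: /t/ → [ɾ] (rule 4); /u/ → [uː] (rule 1); /u/ → [uː] (rule 1); /a/ → [aː] (rule 1).
All other segments surface unchanged.

4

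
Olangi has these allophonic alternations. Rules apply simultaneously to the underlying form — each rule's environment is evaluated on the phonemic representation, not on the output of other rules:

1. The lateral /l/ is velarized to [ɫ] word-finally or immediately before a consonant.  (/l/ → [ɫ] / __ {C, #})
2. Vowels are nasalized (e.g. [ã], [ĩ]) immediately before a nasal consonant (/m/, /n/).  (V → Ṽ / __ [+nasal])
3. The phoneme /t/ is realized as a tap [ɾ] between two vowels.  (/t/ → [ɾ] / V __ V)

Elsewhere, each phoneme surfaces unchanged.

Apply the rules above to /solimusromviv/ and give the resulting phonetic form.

/s/ (word-initial) is unaffected → [s].
/o/ (between /s/ and /l/): rule 2 targets it, but not before a nasal consonant → unchanged [o].
/l/ (between /o/ and /i/) is in the target of rule 1 but the environment (word-finally or immediately before a consonant) is not met → [l].
/i/ — between /l/ and /m/, before a nasal consonant — surfaces as [ĩ] (rule 2).
/m/ stays [m].
/u/ — between /m/ and /s/; rule 2 does not apply here → [u].
/s/ (between /u/ and /r/) is unaffected → [s].
/r/ (between /s/ and /o/) is unaffected → [r].
/o/ meets the environment for rule 2 (before a nasal consonant) → [õ].
/m/ stays [m].
/v/ (between /m/ and /i/) is unaffected → [v].
/i/ (between /v/ and /v/) is in the target of rule 2 but the environment (before a nasal consonant) is not met → [i].
/v/ stays [v].

[solĩmusrõmviv]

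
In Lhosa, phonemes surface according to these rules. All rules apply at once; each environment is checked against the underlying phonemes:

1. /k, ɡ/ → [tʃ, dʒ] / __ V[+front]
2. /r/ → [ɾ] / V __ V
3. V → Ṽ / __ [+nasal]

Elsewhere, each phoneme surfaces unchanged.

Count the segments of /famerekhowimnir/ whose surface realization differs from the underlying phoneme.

Segments that undergo a rule: /a/ → [ã] (rule 3); /r/ → [ɾ] (rule 2); /i/ → [ĩ] (rule 3).
All other segments surface unchanged.

3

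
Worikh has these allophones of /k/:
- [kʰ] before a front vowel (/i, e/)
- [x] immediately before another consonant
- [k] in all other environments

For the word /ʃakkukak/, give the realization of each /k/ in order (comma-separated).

Occurrence 1 (position 3): immediately before another consonant → [x].
Occurrence 2 (position 4): no conditioning environment matches → elsewhere allophone [k].
Occurrence 3 (position 6): no conditioning environment matches → elsewhere allophone [k].
Occurrence 4 (position 8): no conditioning environment matches → elsewhere allophone [k].

[x], [k], [k], [k]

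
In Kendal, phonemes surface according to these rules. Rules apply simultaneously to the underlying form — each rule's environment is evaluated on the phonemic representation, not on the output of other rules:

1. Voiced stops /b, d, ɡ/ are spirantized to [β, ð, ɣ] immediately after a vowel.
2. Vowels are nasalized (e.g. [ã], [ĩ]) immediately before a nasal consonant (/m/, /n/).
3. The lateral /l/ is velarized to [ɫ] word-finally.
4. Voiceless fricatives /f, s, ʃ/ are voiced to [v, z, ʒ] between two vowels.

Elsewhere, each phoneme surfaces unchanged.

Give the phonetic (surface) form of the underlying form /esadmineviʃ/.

/e/ (word-initial) is in the target of rule 2 but the environment (before a nasal consonant) is not met → [e].
/s/ (between /e/ and /a/) occurs between two vowels → [z] by rule 4.
/a/ (between /s/ and /d/): rule 2 targets it, but not before a nasal consonant → unchanged [a].
/d/ meets the environment for rule 1 (immediately after a vowel) → [ð].
/m/ — not in any rule's target class → [m].
Rule 2 applies to /i/ (between /m/ and /n/: before a nasal consonant) → [ĩ].
/n/ (between /i/ and /e/) is unaffected → [n].
/e/ — between /n/ and /v/; rule 2 does not apply here → [e].
/v/ stays [v].
/i/ (between /v/ and /ʃ/) is in the target of rule 2 but the environment (before a nasal consonant) is not met → [i].
/ʃ/ (word-final) is in the target of rule 4 but the environment (between two vowels) is not met → [ʃ].

[ezaðmĩneviʃ]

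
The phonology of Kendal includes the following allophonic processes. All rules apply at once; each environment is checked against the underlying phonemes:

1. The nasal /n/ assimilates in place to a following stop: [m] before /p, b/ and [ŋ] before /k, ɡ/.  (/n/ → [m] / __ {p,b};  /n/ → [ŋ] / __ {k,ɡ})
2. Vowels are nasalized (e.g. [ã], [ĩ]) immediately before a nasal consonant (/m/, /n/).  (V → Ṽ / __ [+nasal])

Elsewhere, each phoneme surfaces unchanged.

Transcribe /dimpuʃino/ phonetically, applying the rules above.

/d/ — not in any rule's target class → [d].
/i/ meets the environment for rule 2 (before a nasal consonant) → [ĩ].
/m/ stays [m].
/p/ stays [p].
/u/ (between /p/ and /ʃ/) is in the target of rule 2 but the environment (before a nasal consonant) is not met → [u].
/ʃ/ — not in any rule's target class → [ʃ].
/i/ (between /ʃ/ and /n/) occurs before a nasal consonant → [ĩ] by rule 2.
/n/ — between /i/ and /o/; rule 1 does not apply here → [n].
/o/ — word-final; rule 2 does not apply here → [o].

[dĩmpuʃĩno]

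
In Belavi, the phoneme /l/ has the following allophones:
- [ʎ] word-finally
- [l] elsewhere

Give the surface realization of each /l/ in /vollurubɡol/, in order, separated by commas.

Occurrence 1 (position 3): no conditioning environment matches → elsewhere allophone [l].
Occurrence 2 (position 4): no conditioning environment matches → elsewhere allophone [l].
Occurrence 3 (position 11): word-finally → [ʎ].

[l], [l], [ʎ]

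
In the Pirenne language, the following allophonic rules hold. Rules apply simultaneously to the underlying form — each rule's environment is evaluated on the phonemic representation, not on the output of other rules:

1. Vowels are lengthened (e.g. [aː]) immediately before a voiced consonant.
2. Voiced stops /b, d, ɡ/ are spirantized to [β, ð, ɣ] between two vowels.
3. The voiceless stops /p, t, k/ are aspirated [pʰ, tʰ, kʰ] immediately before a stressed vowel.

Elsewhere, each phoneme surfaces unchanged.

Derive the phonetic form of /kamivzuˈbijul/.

/k/ (word-initial): rule 3 targets it, but not immediately before a stressed vowel → unchanged [k].
/a/ meets the environment for rule 1 (before a voiced consonant) → [aː].
/m/ — not in any rule's target class → [m].
/i/ (between /m/ and /v/): before a voiced consonant, so rule 1 applies → [iː].
/v/ stays [v].
/z/ stays [z].
/u/ (between /z/ and /b/) occurs before a voiced consonant → [uː] by rule 1.
/b/ meets the environment for rule 2 (between two vowels) → [β].
/i/ meets the environment for rule 1 (before a voiced consonant) → [iː].
/j/ — not in any rule's target class → [j].
Rule 1 applies to /u/ (between /j/ and /l/: before a voiced consonant) → [uː].
/l/ (word-final): no rule targets it → [l].

[kaːmiːvzuːˈβiːjuːl]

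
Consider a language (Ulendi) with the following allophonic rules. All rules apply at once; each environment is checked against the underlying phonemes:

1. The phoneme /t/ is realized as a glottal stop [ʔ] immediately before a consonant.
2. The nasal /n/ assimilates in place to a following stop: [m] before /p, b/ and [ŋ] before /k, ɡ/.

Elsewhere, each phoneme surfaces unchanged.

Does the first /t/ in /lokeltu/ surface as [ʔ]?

No

/t/ — between /l/ and /u/; rule 1 does not apply here → [t].
The actual realization is [t], not [ʔ].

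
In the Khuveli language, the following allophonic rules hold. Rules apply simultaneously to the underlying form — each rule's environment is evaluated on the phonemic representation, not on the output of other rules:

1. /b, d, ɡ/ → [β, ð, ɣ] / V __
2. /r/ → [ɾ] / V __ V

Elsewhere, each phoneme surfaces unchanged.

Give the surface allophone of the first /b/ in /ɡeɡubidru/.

[β]

/b/ (between /u/ and /i/) occurs immediately after a vowel → [β] by rule 1.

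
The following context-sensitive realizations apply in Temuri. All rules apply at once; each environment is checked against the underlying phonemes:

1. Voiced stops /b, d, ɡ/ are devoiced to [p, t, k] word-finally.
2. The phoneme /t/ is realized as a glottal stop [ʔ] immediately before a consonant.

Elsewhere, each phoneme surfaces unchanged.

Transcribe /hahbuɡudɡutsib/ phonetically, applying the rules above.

[hahbuɡudɡuʔsip]

/b/ (between /h/ and /u/): rule 1 targets it, but not word-finally → unchanged [b].
/ɡ/ (between /u/ and /u/): rule 1 targets it, but not word-finally → unchanged [ɡ].
/d/ (between /u/ and /ɡ/) is in the target of rule 1 but the environment (word-finally) is not met → [d].
/ɡ/ — between /d/ and /u/; rule 1 does not apply here → [ɡ].
/t/ — between /u/ and /s/, immediately before a consonant — surfaces as [ʔ] (rule 2).
/b/ (word-final) occurs word-finally → [p] by rule 1.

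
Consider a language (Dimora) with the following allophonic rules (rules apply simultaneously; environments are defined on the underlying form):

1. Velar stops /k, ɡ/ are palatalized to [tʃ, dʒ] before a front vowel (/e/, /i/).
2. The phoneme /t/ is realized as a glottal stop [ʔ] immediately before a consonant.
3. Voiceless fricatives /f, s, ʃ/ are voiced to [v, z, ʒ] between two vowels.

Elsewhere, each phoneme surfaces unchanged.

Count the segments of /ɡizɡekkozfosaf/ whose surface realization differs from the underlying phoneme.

3

Segments that undergo a rule: /ɡ/ → [dʒ] (rule 1); /ɡ/ → [dʒ] (rule 1); /s/ → [z] (rule 3).
All other segments surface unchanged.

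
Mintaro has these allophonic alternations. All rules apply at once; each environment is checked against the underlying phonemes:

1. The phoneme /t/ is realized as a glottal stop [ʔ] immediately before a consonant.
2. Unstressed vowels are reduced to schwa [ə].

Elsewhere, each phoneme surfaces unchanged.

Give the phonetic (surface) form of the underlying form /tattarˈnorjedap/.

/t/ — word-initial; rule 1 does not apply here → [t].
Rule 2 applies to /a/ (between /t/ and /t/: in an unstressed syllable) → [ə].
/t/ — between /a/ and /t/, immediately before a consonant — surfaces as [ʔ] (rule 1).
/t/ (between /t/ and /a/) fails the environment for rule 1, so it stays [t].
Rule 2 applies to /a/ (between /t/ and /r/: in an unstressed syllable) → [ə].
/r/ stays [r].
/n/ — not in any rule's target class → [n].
/o/ (between /n/ and /r/) is in the target of rule 2 but the environment (in an unstressed syllable) is not met → [o].
/r/ stays [r].
/j/ stays [j].
/e/ (between /j/ and /d/) occurs in an unstressed syllable → [ə] by rule 2.
/d/ (between /e/ and /a/) is unaffected → [d].
Rule 2 applies to /a/ (between /d/ and /p/: in an unstressed syllable) → [ə].
/p/ (word-final) is unaffected → [p].

[təʔtərˈnorjədəp]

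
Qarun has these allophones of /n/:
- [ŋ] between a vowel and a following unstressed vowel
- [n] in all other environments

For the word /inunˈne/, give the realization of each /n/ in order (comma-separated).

Occurrence 1 (position 2): between a vowel and a following unstressed vowel → [ŋ].
Occurrence 2 (position 4): no conditioning environment matches → elsewhere allophone [n].
Occurrence 3 (position 5): no conditioning environment matches → elsewhere allophone [n].

[ŋ], [n], [n]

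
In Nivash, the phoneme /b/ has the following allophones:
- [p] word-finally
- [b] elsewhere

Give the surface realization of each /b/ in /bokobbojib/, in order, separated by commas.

[b], [b], [b], [p]

Occurrence 1 (position 1): no conditioning environment matches → elsewhere allophone [b].
Occurrence 2 (position 5): no conditioning environment matches → elsewhere allophone [b].
Occurrence 3 (position 6): no conditioning environment matches → elsewhere allophone [b].
Occurrence 4 (position 10): word-finally → [p].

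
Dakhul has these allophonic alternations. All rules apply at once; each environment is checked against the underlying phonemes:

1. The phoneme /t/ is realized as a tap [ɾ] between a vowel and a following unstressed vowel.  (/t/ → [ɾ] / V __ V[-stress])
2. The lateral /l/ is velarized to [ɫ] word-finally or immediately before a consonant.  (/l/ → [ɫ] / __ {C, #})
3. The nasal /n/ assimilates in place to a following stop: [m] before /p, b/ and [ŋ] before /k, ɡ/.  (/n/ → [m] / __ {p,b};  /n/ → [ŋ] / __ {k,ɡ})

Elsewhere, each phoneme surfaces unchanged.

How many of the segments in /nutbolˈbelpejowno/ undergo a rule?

2

Segments that undergo a rule: /l/ → [ɫ] (rule 2); /l/ → [ɫ] (rule 2).
All other segments surface unchanged.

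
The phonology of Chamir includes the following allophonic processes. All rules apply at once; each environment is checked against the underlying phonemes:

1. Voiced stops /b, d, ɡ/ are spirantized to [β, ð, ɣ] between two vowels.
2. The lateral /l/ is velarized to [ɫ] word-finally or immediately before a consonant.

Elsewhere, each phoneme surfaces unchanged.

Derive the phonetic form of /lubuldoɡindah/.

/l/ (word-initial): rule 2 targets it, but not word-finally or immediately before a consonant → unchanged [l].
/u/ (between /l/ and /b/): no rule targets it → [u].
Rule 1 applies to /b/ (between /u/ and /u/: between two vowels) → [β].
/u/ (between /b/ and /l/): no rule targets it → [u].
/l/ — between /u/ and /d/, word-finally or immediately before a consonant — surfaces as [ɫ] (rule 2).
/d/ (between /l/ and /o/) is in the target of rule 1 but the environment (between two vowels) is not met → [d].
/o/ stays [o].
/ɡ/ (between /o/ and /i/) occurs between two vowels → [ɣ] by rule 1.
/i/ (between /ɡ/ and /n/): no rule targets it → [i].
/n/ — not in any rule's target class → [n].
/d/ — between /n/ and /a/; rule 1 does not apply here → [d].
/a/ (between /d/ and /h/) is unaffected → [a].
/h/ stays [h].

[luβuɫdoɣindah]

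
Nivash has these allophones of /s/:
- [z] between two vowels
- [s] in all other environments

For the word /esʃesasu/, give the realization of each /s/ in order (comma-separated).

Occurrence 1 (position 2): no conditioning environment matches → elsewhere allophone [s].
Occurrence 2 (position 5): between two vowels → [z].
Occurrence 3 (position 7): between two vowels → [z].

[s], [z], [z]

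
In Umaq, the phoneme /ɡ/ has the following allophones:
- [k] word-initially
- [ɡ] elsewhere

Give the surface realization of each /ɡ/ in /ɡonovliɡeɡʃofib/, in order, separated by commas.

[k], [ɡ], [ɡ]

Occurrence 1 (position 1): word-initially → [k].
Occurrence 2 (position 8): no conditioning environment matches → elsewhere allophone [ɡ].
Occurrence 3 (position 10): no conditioning environment matches → elsewhere allophone [ɡ].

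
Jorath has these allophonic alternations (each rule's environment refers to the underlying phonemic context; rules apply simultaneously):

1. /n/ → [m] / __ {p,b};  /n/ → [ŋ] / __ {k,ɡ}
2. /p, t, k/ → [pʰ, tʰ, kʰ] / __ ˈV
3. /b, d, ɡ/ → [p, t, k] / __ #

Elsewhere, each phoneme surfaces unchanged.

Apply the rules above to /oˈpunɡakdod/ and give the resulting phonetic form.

[oˈpʰuŋɡakdot]

/o/ stays [o].
/p/ meets the environment for rule 2 (immediately before a stressed vowel) → [pʰ].
/u/ — not in any rule's target class → [u].
/n/ — between /u/ and /ɡ/, before a labial or velar stop — surfaces as [ŋ] (rule 1).
/ɡ/ — between /n/ and /a/; rule 3 does not apply here → [ɡ].
/a/ — not in any rule's target class → [a].
/k/ (between /a/ and /d/) fails the environment for rule 2, so it stays [k].
/d/ (between /k/ and /o/) fails the environment for rule 3, so it stays [d].
/o/ stays [o].
Rule 3 applies to /d/ (word-final: word-finally) → [t].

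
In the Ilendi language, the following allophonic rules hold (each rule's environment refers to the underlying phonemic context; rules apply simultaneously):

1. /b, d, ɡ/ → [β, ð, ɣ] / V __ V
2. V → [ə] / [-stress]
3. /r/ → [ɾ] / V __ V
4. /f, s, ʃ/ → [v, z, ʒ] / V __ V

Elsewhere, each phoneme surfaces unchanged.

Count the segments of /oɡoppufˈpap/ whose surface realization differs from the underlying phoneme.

4

Segments that undergo a rule: /o/ → [ə] (rule 2); /ɡ/ → [ɣ] (rule 1); /o/ → [ə] (rule 2); /u/ → [ə] (rule 2).
All other segments surface unchanged.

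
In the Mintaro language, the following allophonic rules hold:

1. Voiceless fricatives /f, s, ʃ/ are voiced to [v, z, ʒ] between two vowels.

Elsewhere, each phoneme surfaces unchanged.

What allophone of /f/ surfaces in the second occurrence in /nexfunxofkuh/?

[f]

/f/ (between /o/ and /k/): rule 1 targets it, but not between two vowels → unchanged [f].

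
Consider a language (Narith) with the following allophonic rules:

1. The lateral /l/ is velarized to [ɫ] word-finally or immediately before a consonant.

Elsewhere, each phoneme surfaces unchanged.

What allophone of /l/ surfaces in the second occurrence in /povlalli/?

[ɫ]

/l/ meets the environment for rule 1 (word-finally or immediately before a consonant) → [ɫ].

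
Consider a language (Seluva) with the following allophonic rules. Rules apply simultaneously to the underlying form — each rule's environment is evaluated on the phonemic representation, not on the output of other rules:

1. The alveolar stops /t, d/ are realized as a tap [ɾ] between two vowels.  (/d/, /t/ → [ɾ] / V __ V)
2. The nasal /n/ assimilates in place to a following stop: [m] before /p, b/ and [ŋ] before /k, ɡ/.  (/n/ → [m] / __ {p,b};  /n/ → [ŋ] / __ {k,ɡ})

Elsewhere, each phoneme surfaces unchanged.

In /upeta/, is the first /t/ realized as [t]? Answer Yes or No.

/t/ — between /e/ and /a/, between two vowels — surfaces as [ɾ] (rule 1).
The actual realization is [ɾ], not [t].

No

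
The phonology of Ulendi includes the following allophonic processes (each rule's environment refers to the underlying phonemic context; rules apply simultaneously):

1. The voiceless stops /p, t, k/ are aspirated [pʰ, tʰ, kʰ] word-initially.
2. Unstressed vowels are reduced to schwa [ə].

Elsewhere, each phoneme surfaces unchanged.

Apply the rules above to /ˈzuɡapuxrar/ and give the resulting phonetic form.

[ˈzuɡəpəxrər]

/u/ (between /z/ and /ɡ/): rule 2 targets it, but not in an unstressed syllable → unchanged [u].
/a/ (between /ɡ/ and /p/): in an unstressed syllable, so rule 2 applies → [ə].
/p/ (between /a/ and /u/) fails the environment for rule 1, so it stays [p].
Rule 2 applies to /u/ (between /p/ and /x/: in an unstressed syllable) → [ə].
/a/ (between /r/ and /r/) occurs in an unstressed syllable → [ə] by rule 2.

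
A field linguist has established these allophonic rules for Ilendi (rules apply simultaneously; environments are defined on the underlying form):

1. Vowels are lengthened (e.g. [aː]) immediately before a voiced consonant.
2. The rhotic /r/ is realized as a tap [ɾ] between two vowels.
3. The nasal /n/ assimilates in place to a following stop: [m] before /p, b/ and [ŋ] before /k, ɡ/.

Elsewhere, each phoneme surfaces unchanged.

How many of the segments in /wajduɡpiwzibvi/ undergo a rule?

4

Segments that undergo a rule: /a/ → [aː] (rule 1); /u/ → [uː] (rule 1); /i/ → [iː] (rule 1); /i/ → [iː] (rule 1).
All other segments surface unchanged.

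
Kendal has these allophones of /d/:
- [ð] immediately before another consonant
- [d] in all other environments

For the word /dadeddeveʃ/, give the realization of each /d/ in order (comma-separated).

[d], [d], [ð], [d]

Occurrence 1 (position 1): no conditioning environment matches → elsewhere allophone [d].
Occurrence 2 (position 3): no conditioning environment matches → elsewhere allophone [d].
Occurrence 3 (position 5): immediately before another consonant → [ð].
Occurrence 4 (position 6): no conditioning environment matches → elsewhere allophone [d].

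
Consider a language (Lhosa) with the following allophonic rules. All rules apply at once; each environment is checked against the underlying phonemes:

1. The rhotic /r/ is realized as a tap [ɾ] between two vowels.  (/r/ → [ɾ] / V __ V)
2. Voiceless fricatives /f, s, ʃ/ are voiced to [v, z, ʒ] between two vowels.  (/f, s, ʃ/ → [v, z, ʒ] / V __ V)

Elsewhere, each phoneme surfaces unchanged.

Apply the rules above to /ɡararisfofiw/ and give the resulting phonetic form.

Rule 1 applies to /r/ (between /a/ and /a/: between two vowels) → [ɾ].
/r/ meets the environment for rule 1 (between two vowels) → [ɾ].
/s/ (between /i/ and /f/) is in the target of rule 2 but the environment (between two vowels) is not met → [s].
/f/ (between /s/ and /o/) is in the target of rule 2 but the environment (between two vowels) is not met → [f].
/f/ — between /o/ and /i/, between two vowels — surfaces as [v] (rule 2).

[ɡaɾaɾisfoviw]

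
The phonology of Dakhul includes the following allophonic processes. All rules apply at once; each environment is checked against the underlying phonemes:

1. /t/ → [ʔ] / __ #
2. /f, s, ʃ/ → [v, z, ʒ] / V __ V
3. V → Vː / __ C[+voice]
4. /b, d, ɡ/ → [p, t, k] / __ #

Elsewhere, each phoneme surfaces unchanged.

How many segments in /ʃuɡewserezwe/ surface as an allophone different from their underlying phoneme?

4

Segments that undergo a rule: /u/ → [uː] (rule 3); /e/ → [eː] (rule 3); /e/ → [eː] (rule 3); /e/ → [eː] (rule 3).
All other segments surface unchanged.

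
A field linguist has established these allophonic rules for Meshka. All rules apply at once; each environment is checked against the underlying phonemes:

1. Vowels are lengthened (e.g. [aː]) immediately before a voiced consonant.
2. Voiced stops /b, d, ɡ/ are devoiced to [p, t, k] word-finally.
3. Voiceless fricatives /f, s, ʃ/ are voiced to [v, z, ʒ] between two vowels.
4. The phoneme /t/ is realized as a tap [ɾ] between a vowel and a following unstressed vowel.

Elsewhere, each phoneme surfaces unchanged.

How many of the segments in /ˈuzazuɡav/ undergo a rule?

Segments that undergo a rule: /u/ → [uː] (rule 1); /a/ → [aː] (rule 1); /u/ → [uː] (rule 1); /a/ → [aː] (rule 1).
All other segments surface unchanged.

4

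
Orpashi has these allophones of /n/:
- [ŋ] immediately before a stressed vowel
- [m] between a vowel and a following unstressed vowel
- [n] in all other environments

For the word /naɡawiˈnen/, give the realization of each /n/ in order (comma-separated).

Occurrence 1 (position 1): no conditioning environment matches → elsewhere allophone [n].
Occurrence 2 (position 7): immediately before a stressed vowel → [ŋ].
Occurrence 3 (position 9): no conditioning environment matches → elsewhere allophone [n].

[n], [ŋ], [n]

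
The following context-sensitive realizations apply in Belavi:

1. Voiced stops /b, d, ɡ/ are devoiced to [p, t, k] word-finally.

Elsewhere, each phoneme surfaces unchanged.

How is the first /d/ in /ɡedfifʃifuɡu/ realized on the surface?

/d/ — between /e/ and /f/; rule 1 does not apply here → [d].

[d]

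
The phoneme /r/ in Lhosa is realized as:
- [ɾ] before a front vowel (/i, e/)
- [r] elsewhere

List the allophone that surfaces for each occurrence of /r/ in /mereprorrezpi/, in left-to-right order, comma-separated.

[ɾ], [r], [r], [ɾ]

Occurrence 1 (position 3): before a front vowel (/i, e/) → [ɾ].
Occurrence 2 (position 6): no conditioning environment matches → elsewhere allophone [r].
Occurrence 3 (position 8): no conditioning environment matches → elsewhere allophone [r].
Occurrence 4 (position 9): before a front vowel (/i, e/) → [ɾ].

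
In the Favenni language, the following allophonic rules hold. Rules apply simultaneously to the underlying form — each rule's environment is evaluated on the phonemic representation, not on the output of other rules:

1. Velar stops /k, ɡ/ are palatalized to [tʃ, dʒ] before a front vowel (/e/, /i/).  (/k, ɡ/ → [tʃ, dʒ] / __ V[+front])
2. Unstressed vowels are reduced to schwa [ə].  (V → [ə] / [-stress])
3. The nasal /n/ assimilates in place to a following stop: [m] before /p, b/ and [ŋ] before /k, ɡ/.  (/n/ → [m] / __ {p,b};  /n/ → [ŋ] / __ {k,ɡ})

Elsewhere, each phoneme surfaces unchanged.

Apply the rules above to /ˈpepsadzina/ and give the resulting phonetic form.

[ˈpepsədzənə]

/p/ stays [p].
/e/ (between /p/ and /p/) is in the target of rule 2 but the environment (in an unstressed syllable) is not met → [e].
/p/ — not in any rule's target class → [p].
/s/ — not in any rule's target class → [s].
/a/ (between /s/ and /d/): in an unstressed syllable, so rule 2 applies → [ə].
/d/ (between /a/ and /z/) is unaffected → [d].
/z/ (between /d/ and /i/): no rule targets it → [z].
/i/ (between /z/ and /n/): in an unstressed syllable, so rule 2 applies → [ə].
/n/ (between /i/ and /a/) is in the target of rule 3 but the environment (before a labial or velar stop) is not met → [n].
/a/ (word-final) occurs in an unstressed syllable → [ə] by rule 2.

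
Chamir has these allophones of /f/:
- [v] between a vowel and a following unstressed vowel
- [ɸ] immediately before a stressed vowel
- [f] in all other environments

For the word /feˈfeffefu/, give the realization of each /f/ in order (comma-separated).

Occurrence 1 (position 1): no conditioning environment matches → elsewhere allophone [f].
Occurrence 2 (position 3): immediately before a stressed vowel → [ɸ].
Occurrence 3 (position 5): no conditioning environment matches → elsewhere allophone [f].
Occurrence 4 (position 6): no conditioning environment matches → elsewhere allophone [f].
Occurrence 5 (position 8): between a vowel and a following unstressed vowel → [v].

[f], [ɸ], [f], [f], [v]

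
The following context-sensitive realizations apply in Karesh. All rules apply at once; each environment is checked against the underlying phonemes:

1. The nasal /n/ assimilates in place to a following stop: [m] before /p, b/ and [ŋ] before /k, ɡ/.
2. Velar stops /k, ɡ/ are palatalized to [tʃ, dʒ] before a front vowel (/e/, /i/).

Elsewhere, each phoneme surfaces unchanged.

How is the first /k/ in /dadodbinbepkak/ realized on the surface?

[k]

/k/ — between /p/ and /a/; rule 2 does not apply here → [k].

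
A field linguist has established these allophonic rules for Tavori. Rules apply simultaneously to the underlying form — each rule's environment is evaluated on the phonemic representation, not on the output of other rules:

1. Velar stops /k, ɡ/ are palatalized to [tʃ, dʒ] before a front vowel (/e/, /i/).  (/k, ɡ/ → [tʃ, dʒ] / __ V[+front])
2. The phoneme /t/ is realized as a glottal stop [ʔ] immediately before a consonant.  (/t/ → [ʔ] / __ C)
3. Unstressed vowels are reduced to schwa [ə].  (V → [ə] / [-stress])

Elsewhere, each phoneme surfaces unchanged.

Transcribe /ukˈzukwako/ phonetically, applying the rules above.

[əkˈzukwəkə]

Rule 3 applies to /u/ (word-initial: in an unstressed syllable) → [ə].
/k/ (between /u/ and /z/): rule 1 targets it, but not before a front vowel → unchanged [k].
/z/ — not in any rule's target class → [z].
/u/ (between /z/ and /k/): rule 3 targets it, but not in an unstressed syllable → unchanged [u].
/k/ (between /u/ and /w/) fails the environment for rule 1, so it stays [k].
/w/ (between /k/ and /a/): no rule targets it → [w].
/a/ meets the environment for rule 3 (in an unstressed syllable) → [ə].
/k/ (between /a/ and /o/): rule 1 targets it, but not before a front vowel → unchanged [k].
/o/ (word-final): in an unstressed syllable, so rule 3 applies → [ə].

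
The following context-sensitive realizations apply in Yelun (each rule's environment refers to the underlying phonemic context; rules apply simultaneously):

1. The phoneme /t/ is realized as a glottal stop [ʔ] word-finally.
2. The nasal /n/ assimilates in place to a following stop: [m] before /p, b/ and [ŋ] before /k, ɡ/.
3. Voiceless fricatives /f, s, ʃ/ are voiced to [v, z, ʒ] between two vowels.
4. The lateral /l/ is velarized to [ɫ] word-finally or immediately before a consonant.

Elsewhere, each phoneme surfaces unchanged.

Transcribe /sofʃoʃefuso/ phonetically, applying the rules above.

[sofʃoʒevuzo]

/s/ (word-initial) fails the environment for rule 3, so it stays [s].
/o/ (between /s/ and /f/): no rule targets it → [o].
/f/ (between /o/ and /ʃ/): rule 3 targets it, but not between two vowels → unchanged [f].
/ʃ/ — between /f/ and /o/; rule 3 does not apply here → [ʃ].
/o/ — not in any rule's target class → [o].
/ʃ/ (between /o/ and /e/): between two vowels, so rule 3 applies → [ʒ].
/e/ (between /ʃ/ and /f/): no rule targets it → [e].
/f/ — between /e/ and /u/, between two vowels — surfaces as [v] (rule 3).
/u/ — not in any rule's target class → [u].
/s/ — between /u/ and /o/, between two vowels — surfaces as [z] (rule 3).
/o/ stays [o].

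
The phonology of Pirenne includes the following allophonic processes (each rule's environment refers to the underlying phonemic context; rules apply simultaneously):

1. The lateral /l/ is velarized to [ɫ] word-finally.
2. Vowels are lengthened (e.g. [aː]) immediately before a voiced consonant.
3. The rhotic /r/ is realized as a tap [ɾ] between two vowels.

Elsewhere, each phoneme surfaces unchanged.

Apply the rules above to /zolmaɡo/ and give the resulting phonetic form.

/o/ meets the environment for rule 2 (before a voiced consonant) → [oː].
/l/ (between /o/ and /m/) fails the environment for rule 1, so it stays [l].
Rule 2 applies to /a/ (between /m/ and /ɡ/: before a voiced consonant) → [aː].
/o/ (word-final): rule 2 targets it, but not before a voiced consonant → unchanged [o].

[zoːlmaːɡo]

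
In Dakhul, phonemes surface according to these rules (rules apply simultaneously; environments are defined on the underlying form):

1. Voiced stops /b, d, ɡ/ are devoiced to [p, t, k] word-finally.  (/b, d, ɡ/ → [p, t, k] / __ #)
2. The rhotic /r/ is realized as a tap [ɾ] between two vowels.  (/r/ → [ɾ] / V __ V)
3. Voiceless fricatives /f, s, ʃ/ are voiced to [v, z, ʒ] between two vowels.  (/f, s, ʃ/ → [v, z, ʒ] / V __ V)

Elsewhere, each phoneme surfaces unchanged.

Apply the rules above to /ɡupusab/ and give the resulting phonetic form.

[ɡupuzap]

/ɡ/ (word-initial) fails the environment for rule 1, so it stays [ɡ].
/u/ stays [u].
/p/ (between /u/ and /u/): no rule targets it → [p].
/u/ (between /p/ and /s/) is unaffected → [u].
/s/ (between /u/ and /a/) occurs between two vowels → [z] by rule 3.
/a/ stays [a].
/b/ meets the environment for rule 1 (word-finally) → [p].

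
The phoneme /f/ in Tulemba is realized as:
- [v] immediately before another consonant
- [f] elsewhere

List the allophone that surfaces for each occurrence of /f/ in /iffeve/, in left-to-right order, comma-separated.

Occurrence 1 (position 2): immediately before another consonant → [v].
Occurrence 2 (position 3): no conditioning environment matches → elsewhere allophone [f].

[v], [f]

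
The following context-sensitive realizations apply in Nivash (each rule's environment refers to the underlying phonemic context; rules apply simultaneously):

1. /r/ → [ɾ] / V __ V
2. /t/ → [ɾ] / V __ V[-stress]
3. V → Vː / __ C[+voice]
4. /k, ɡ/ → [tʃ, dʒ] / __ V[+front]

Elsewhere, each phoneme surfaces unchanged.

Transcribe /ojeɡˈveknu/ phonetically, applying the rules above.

/o/ (word-initial) occurs before a voiced consonant → [oː] by rule 3.
/j/ stays [j].
/e/ — between /j/ and /ɡ/, before a voiced consonant — surfaces as [eː] (rule 3).
/ɡ/ (between /e/ and /v/): rule 4 targets it, but not before a front vowel → unchanged [ɡ].
/v/ (between /ɡ/ and /e/): no rule targets it → [v].
/e/ (between /v/ and /k/) fails the environment for rule 3, so it stays [e].
/k/ (between /e/ and /n/): rule 4 targets it, but not before a front vowel → unchanged [k].
/n/ stays [n].
/u/ — word-final; rule 3 does not apply here → [u].

[oːjeːɡˈveknu]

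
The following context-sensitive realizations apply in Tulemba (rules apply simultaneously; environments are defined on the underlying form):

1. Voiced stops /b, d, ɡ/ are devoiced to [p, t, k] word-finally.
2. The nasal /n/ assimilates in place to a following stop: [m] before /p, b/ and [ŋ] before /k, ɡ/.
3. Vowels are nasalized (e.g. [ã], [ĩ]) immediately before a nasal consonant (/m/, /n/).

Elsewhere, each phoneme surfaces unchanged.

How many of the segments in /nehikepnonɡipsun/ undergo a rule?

Segments that undergo a rule: /o/ → [õ] (rule 3); /n/ → [ŋ] (rule 2); /u/ → [ũ] (rule 3).
All other segments surface unchanged.

3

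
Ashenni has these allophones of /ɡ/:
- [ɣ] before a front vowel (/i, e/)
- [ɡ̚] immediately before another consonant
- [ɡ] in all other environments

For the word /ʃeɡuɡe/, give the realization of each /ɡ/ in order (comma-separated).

[ɡ], [ɣ]

Occurrence 1 (position 3): no conditioning environment matches → elsewhere allophone [ɡ].
Occurrence 2 (position 5): before a front vowel (/i, e/) → [ɣ].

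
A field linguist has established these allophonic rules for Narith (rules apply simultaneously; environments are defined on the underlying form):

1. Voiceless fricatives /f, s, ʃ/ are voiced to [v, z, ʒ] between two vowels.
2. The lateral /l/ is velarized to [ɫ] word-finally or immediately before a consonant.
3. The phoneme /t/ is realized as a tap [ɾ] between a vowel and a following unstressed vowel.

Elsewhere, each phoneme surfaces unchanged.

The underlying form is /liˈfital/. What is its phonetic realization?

[liˈviɾaɫ]

/l/ — word-initial; rule 2 does not apply here → [l].
/i/ stays [i].
/f/ (between /i/ and /i/) occurs between two vowels → [v] by rule 1.
/i/ — not in any rule's target class → [i].
/t/ (between /i/ and /a/) occurs between a vowel and a following unstressed vowel → [ɾ] by rule 3.
/a/ — not in any rule's target class → [a].
/l/ — word-final, word-finally or immediately before a consonant — surfaces as [ɫ] (rule 2).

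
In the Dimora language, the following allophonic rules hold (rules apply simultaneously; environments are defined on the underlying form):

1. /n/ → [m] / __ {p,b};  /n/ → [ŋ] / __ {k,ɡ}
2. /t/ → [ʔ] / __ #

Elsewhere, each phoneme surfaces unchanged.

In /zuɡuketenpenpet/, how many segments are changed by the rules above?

3

Segments that undergo a rule: /n/ → [m] (rule 1); /n/ → [m] (rule 1); /t/ → [ʔ] (rule 2).
All other segments surface unchanged.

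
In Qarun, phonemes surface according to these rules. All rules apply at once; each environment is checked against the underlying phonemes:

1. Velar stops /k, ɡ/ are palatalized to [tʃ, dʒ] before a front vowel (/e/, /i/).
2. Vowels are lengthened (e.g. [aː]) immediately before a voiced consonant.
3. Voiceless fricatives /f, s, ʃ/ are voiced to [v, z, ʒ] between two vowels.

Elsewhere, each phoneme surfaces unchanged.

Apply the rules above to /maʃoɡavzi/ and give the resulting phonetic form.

/a/ — between /m/ and /ʃ/; rule 2 does not apply here → [a].
Rule 3 applies to /ʃ/ (between /a/ and /o/: between two vowels) → [ʒ].
/o/ (between /ʃ/ and /ɡ/) occurs before a voiced consonant → [oː] by rule 2.
/ɡ/ (between /o/ and /a/) fails the environment for rule 1, so it stays [ɡ].
/a/ — between /ɡ/ and /v/, before a voiced consonant — surfaces as [aː] (rule 2).
/i/ (word-final): rule 2 targets it, but not before a voiced consonant → unchanged [i].

[maʒoːɡaːvzi]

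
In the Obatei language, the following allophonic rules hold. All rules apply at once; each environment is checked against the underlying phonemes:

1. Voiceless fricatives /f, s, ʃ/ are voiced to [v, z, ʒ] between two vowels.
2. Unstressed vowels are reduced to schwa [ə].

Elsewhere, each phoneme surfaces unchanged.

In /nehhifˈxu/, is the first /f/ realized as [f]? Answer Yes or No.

Yes

/f/ (between /i/ and /x/) is in the target of rule 1 but the environment (between two vowels) is not met → [f].
The actual realization is [f], which matches [f].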